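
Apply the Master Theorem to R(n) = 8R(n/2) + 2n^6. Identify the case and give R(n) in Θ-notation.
Master Theorem template: R(n) = a·R(n/b) + f(n).
Here: a=8, b=2, f(n)=2n^6
Compute log_b(a) = log_2(8) = 3.
f(n) = 2n^6 = Ω(n^(3+ε)) with ε = 3, and the regularity condition holds (a·f(n/b) = (a/b^6)·f(n) with a/b^6 = 2^-3 < 1). Case 3: R(n) = Θ(f(n)) = Θ(n^6).

Case 3: R(n) = Θ(n^6)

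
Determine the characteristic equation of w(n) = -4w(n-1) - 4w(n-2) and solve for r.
Substitute w(n) = rⁿ and divide through by rⁿ⁻²: r² + 4r + 4 = 0
Factor: (r + 2)² = 0, so r = -2 (double root).
General solution: w(n) = (A + Bn)·(-2)ⁿ

Characteristic: r² + 4r + 4 = 0, Roots: r = -2 (double root)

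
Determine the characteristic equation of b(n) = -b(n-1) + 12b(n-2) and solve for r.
Substitute b(n) = rⁿ and divide through by rⁿ⁻²: r² + r - 12 = 0
Factor: (r - 3)(r + 4) = 0, so r = 3, -4.
General solution: b(n) = A·3ⁿ + B·(-4)ⁿ

Characteristic: r² + r - 12 = 0, Roots: r = 3, -4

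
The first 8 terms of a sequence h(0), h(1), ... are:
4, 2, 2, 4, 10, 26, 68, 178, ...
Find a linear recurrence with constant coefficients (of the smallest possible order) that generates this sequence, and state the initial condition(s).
Look for the lowest-order linear relation among consecutive terms.
Observation: h(n) - 3·h(n-1) - (-1)·h(n-2) = 0 holds for the shown terms, and no order-1 relation h(n) = α·h(n-1) + β fits.
Check at n=3: 3·2 + (-1)·2 = 4. ✓

h(n) = 3h(n-1) - h(n-2), h(0) = 4, h(1) = 2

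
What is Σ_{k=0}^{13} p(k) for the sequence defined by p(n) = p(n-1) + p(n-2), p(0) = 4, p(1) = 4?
Computing the sequence terms: 4, 4, 8, 12, 20, 32, 52, 84, 136, 220, 356, 576, 932, 1508
Adding these values together:

3944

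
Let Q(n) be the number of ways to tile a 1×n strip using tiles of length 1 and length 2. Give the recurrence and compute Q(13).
Condition on the last tile: it has length 1 (leaving a 1×(n-1) strip) or length 2 (leaving a 1×(n-2) strip), so Q(n) = Q(n-1) + Q(n-2) (order-2 linear recurrence).
For 0 ≤ i < 2 only unit tiles fit, so Q(i) = 1.
Iterating the recurrence: Q(2) = 2, Q(3) = 3, Q(4) = 5, Q(5) = 8, Q(6) = 13, Q(7) = 21, Q(8) = 34, Q(9) = 55, Q(10) = 89, Q(11) = 144, Q(12) = 233, Q(13) = 377.

Q(n) = Q(n-1) + Q(n-2), with Q(i) = 1 for 0 ≤ i < 2; Q(13) = 377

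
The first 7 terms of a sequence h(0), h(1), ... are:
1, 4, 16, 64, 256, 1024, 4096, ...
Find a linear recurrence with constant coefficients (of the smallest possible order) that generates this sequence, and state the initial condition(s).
Look for the lowest-order linear relation among consecutive terms.
Observation: each term is 4× the previous.
Check at n=2: 4·4 = 16. ✓

h(n) = 4 × h(n-1), h(0) = 1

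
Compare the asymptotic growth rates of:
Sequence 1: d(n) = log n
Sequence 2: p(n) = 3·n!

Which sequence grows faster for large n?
Comparing growth rates:
Growth-rate hierarchy: log n ≺ any polynomial ≺ any exponential cⁿ (c>1) ≺ n! ≺ nⁿ.
factorial dominates logarithmic asymptotically.

p(n) grows faster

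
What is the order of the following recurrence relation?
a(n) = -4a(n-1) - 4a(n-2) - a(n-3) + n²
The order is the largest lag k for which a(n-k) appears. Here the deepest term is a(n-3) (the n² term is non-homogeneous and does not affect the order), so the order is 3.

Order 3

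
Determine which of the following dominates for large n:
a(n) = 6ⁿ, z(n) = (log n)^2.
Comparing growth rates:
Growth-rate hierarchy: log n ≺ any polynomial ≺ any exponential cⁿ (c>1) ≺ n! ≺ nⁿ.
exponential base 6 dominates polylogarithmic (log n)^2 asymptotically.

a(n) grows faster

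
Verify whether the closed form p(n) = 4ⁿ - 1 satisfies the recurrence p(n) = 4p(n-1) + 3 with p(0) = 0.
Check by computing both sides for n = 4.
From the recurrence with p(0) = 0:
  p(0) = 0, p(1) = 3, p(2) = 15, p(3) = 63, p(4) = 255
  so the recurrence gives p(4) = 255.
From the proposed closed form p(n) = 4ⁿ - 1:
  p(4) = 255.
Both sides give 255 at n = 4, and the initial condition(s) match, so the closed form is consistent.

Yes, the closed form is correct.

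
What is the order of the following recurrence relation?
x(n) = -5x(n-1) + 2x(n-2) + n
The order is the largest lag k for which x(n-k) appears. Here the deepest term is x(n-2) (the n term is non-homogeneous and does not affect the order), so the order is 2.

Order 2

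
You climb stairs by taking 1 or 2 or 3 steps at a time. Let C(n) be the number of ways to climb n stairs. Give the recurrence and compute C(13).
Condition on the size of the last step (1 to 3): before it there were n-1, …, n-3 stairs climbed, and these cases are disjoint, so C(n) = C(n-1) + C(n-2) + C(n-3) (order-3 linear recurrence).
Initial conditions by direct count (compositions of i into parts ≤ 3): C(1) = 1; C(2) = 2; C(3) = 4.
Iterating the recurrence: C(4) = 7, C(5) = 13, C(6) = 24, C(7) = 44, C(8) = 81, C(9) = 149, C(10) = 274, C(11) = 504, C(12) = 927, C(13) = 1705.

C(n) = C(n-1) + C(n-2) + C(n-3), C(1) = 1, C(2) = 2, C(3) = 4; C(13) = 1705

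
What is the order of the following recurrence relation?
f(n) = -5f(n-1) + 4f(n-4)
The order is the largest lag k for which f(n-k) appears. Here the deepest term is f(n-4), so the order is 4.

Order 4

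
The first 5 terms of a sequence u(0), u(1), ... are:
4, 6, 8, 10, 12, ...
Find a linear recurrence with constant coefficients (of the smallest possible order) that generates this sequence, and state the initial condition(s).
Look for the lowest-order linear relation among consecutive terms.
Observation: consecutive differences are constant (= 2).
Check at n=2: 1·6 + 2 = 8. ✓

u(n) = u(n-1) + 2, u(0) = 4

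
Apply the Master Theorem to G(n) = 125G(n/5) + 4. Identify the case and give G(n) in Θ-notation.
Master Theorem template: G(n) = a·G(n/b) + f(n).
Here: a=125, b=5, f(n)=4
Compute log_b(a) = log_5(125) = 3.
f(n) = 4 = O(n^(3-ε)) with ε = 3. Case 1: G(n) = Θ(n^log_b(a)) = Θ(n^3).

Case 1: G(n) = Θ(n^3)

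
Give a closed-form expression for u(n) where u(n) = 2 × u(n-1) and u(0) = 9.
Recurrence: u(n) = 2 × u(n-1), initial: u(0) = 9.
Each term is 2 times the previous, so this is geometric with ratio 2. After n steps: u(n) = u(0)·2ⁿ = 9·2ⁿ.

u(n) = 9·2ⁿ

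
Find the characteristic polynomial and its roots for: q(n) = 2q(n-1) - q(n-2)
Substitute q(n) = rⁿ and divide through by rⁿ⁻²: r² - 2r + 1 = 0
Factor: (r - 1)² = 0, so r = 1 (double root).
General solution: q(n) = (A + Bn)·1ⁿ

Characteristic: r² - 2r + 1 = 0, Roots: r = 1 (double root)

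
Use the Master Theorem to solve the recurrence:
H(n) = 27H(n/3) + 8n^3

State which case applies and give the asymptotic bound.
Master Theorem template: H(n) = a·H(n/b) + f(n).
Here: a=27, b=3, f(n)=8n^3
Compute log_b(a) = log_3(27) = 3.
f(n) = 8n^3 = Θ(n^3). Case 2: H(n) = Θ(n^3 log n).

Case 2: H(n) = Θ(n^3 log n)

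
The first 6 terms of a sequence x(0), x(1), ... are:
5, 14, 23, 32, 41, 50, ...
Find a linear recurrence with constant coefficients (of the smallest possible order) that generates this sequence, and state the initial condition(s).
Look for the lowest-order linear relation among consecutive terms.
Observation: consecutive differences are constant (= 9).
Check at n=2: 1·14 + 9 = 23. ✓

x(n) = x(n-1) + 9, x(0) = 5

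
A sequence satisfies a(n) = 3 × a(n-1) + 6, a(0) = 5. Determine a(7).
Computing step by step:
a(0) = 5
a(1) = 3 × 5 + 6 = 21
a(2) = 3 × 21 + 6 = 69
a(3) = 3 × 69 + 6 = 213
a(4) = 3 × 213 + 6 = 645
a(5) = 3 × 645 + 6 = 1941
a(6) = 3 × 1941 + 6 = 5829
a(7) = 3 × 5829 + 6 = 17493

17493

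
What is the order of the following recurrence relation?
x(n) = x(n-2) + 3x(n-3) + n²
The order is the largest lag k for which x(n-k) appears. Here the deepest term is x(n-3) (the n² term is non-homogeneous and does not affect the order), so the order is 3.

Order 3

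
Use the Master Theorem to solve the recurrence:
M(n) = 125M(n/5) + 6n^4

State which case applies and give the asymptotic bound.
Master Theorem template: M(n) = a·M(n/b) + f(n).
Here: a=125, b=5, f(n)=6n^4
Compute log_b(a) = log_5(125) = 3.
f(n) = 6n^4 = Ω(n^(3+ε)) with ε = 1, and the regularity condition holds (a·f(n/b) = (a/b^4)·f(n) with a/b^4 = 5^-1 < 1). Case 3: M(n) = Θ(f(n)) = Θ(n^4).

Case 3: M(n) = Θ(n^4)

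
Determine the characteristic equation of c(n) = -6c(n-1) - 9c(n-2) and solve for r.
Substitute c(n) = rⁿ and divide through by rⁿ⁻²: r² + 6r + 9 = 0
Factor: (r + 3)² = 0, so r = -3 (double root).
General solution: c(n) = (A + Bn)·(-3)ⁿ

Characteristic: r² + 6r + 9 = 0, Roots: r = -3 (double root)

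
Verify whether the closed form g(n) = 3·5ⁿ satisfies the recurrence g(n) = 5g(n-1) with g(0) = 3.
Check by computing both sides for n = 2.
From the recurrence with g(0) = 3:
  g(0) = 3, g(1) = 15, g(2) = 75
  so the recurrence gives g(2) = 75.
From the proposed closed form g(n) = 3·5ⁿ:
  g(2) = 75.
Both sides give 75 at n = 2, and the initial condition(s) match, so the closed form is consistent.

Yes, the closed form is correct.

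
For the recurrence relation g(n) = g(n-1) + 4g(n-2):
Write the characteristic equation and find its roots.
Substitute g(n) = rⁿ and divide through by rⁿ⁻²: r² - r - 4 = 0
Discriminant: 1² + 4·4 = 17, not a perfect square, so by the quadratic formula r = (1 ± √17)/2.
General solution: g(n) = A·r₁ⁿ + B·r₂ⁿ where r₁,r₂ = (1 ± √17)/2

Characteristic: r² - r - 4 = 0, Roots: r = (1 ± √17)/2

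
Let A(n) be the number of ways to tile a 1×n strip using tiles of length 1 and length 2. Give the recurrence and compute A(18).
Condition on the last tile: it has length 1 (leaving a 1×(n-1) strip) or length 2 (leaving a 1×(n-2) strip), so A(n) = A(n-1) + A(n-2) (order-2 linear recurrence).
For 0 ≤ i < 2 only unit tiles fit, so A(i) = 1.
Iterating the recurrence: A(2) = 2, A(3) = 3, A(4) = 5, A(5) = 8, A(6) = 13, A(7) = 21, A(8) = 34, A(9) = 55, A(10) = 89, A(11) = 144, A(12) = 233, A(13) = 377, A(14) = 610, A(15) = 987, A(16) = 1597, A(17) = 2584, A(18) = 4181.

A(n) = A(n-1) + A(n-2), with A(i) = 1 for 0 ≤ i < 2; A(18) = 4181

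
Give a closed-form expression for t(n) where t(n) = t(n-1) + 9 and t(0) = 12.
Recurrence: t(n) = t(n-1) + 9, initial: t(0) = 12.
Each step adds 9, so t(n) = t(0) + 9n = 9n + 12.

t(n) = 9n + 12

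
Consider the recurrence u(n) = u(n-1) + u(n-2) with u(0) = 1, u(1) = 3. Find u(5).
Computing the sequence terms:
1, 3, 4, 7, 11, 18

18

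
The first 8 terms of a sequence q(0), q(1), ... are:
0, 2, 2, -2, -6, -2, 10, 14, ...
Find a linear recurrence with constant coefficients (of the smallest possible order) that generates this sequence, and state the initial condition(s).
Look for the lowest-order linear relation among consecutive terms.
Observation: q(n) - 1·q(n-1) - (-2)·q(n-2) = 0 holds for the shown terms, and no order-1 relation q(n) = α·q(n-1) + β fits.
Check at n=3: 1·2 + (-2)·2 = -2. ✓

q(n) = q(n-1) - 2q(n-2), q(0) = 0, q(1) = 2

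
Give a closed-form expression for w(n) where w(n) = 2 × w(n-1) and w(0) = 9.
Recurrence: w(n) = 2 × w(n-1), initial: w(0) = 9.
Each term is 2 times the previous, so this is geometric with ratio 2. After n steps: w(n) = w(0)·2ⁿ = 9·2ⁿ.

w(n) = 9·2ⁿ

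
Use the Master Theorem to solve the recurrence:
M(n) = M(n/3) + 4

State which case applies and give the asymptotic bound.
Master Theorem template: M(n) = a·M(n/b) + f(n).
Here: a=1, b=3, f(n)=4
Compute log_b(a) = log_3(1) = 0.
f(n) = 4 = Θ(1). Case 2: M(n) = Θ(log n).

Case 2: M(n) = Θ(log n)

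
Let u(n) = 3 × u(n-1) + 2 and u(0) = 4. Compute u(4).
Computing step by step:
u(0) = 4
u(1) = 3 × 4 + 2 = 14
u(2) = 3 × 14 + 2 = 44
u(3) = 3 × 44 + 2 = 134
u(4) = 3 × 134 + 2 = 404

404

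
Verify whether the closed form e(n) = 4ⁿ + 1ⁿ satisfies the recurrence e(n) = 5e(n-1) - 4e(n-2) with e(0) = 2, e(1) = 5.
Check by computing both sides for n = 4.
From the recurrence with e(0) = 2, e(1) = 5:
  e(0) = 2, e(1) = 5, e(2) = 17, e(3) = 65, e(4) = 257
  so the recurrence gives e(4) = 257.
From the proposed closed form e(n) = 4ⁿ + 1ⁿ:
  e(4) = 257.
Both sides give 257 at n = 4, and the initial condition(s) match, so the closed form is consistent.

Yes, the closed form is correct.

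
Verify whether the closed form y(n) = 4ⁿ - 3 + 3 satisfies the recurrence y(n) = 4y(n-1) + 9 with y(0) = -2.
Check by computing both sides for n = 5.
From the recurrence with y(0) = -2:
  y(0) = -2, y(1) = 1, y(2) = 13, y(3) = 61, y(4) = 253, y(5) = 1021
  so the recurrence gives y(5) = 1021.
From the proposed closed form y(n) = 4ⁿ - 3 + 3:
  y(5) = 1024.
The recurrence gives 1021 but the closed form gives 1024, so the closed form does not satisfy the recurrence.

No, the closed form is incorrect.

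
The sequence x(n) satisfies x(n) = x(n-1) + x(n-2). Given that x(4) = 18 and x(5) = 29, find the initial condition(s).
Work backwards using x(k) = x(k+2) - x(k+1):
x(3) = x(5) - x(4) = 29 - 18 = 11
x(2) = x(4) - x(3) = 18 - 11 = 7
x(1) = x(3) - x(2) = 11 - 7 = 4
x(0) = x(2) - x(1) = 7 - 4 = 3

x(0) = 3, x(1) = 4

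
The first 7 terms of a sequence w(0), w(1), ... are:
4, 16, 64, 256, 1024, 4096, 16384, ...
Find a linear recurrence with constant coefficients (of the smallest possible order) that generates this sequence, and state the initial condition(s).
Look for the lowest-order linear relation among consecutive terms.
Observation: each term is 4× the previous.
Check at n=2: 4·16 = 64. ✓

w(n) = 4 × w(n-1), w(0) = 4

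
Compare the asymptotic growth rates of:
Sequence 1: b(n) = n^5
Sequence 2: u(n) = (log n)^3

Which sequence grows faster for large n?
Comparing growth rates:
Growth-rate hierarchy: log n ≺ any polynomial ≺ any exponential cⁿ (c>1) ≺ n! ≺ nⁿ.
polynomial degree 5 dominates polylogarithmic (log n)^3 asymptotically.

b(n) grows faster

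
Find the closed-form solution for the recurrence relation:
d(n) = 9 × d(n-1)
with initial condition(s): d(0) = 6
Recurrence: d(n) = 9 × d(n-1), initial: d(0) = 6.
Each term is 9 times the previous, so this is geometric with ratio 9. After n steps: d(n) = d(0)·9ⁿ = 6·9ⁿ.

d(n) = 6·9ⁿ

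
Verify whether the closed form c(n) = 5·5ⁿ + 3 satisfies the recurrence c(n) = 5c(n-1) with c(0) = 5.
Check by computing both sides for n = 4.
From the recurrence with c(0) = 5:
  c(0) = 5, c(1) = 25, c(2) = 125, c(3) = 625, c(4) = 3125
  so the recurrence gives c(4) = 3125.
From the proposed closed form c(n) = 5·5ⁿ + 3:
  c(4) = 3128.
The recurrence gives 3125 but the closed form gives 3128, so the closed form does not satisfy the recurrence.

No, the closed form is incorrect.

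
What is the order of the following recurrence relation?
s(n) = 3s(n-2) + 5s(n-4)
The order is the largest lag k for which s(n-k) appears. Here the deepest term is s(n-4), so the order is 4.

Order 4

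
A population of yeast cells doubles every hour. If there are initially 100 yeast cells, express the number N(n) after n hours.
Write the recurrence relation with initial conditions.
Each hour multiplies the count by 2, so the count after n hours depends only on the count after n-1 hours: N(n) = 2 × N(n-1). The starting count gives N(0) = 100.
Unrolling n times gives the closed form N(n) = 100 × 2ⁿ.

N(n) = 2 × N(n-1), N(0) = 100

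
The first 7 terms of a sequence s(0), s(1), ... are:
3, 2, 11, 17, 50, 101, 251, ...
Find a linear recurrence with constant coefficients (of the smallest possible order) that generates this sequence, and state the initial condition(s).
Look for the lowest-order linear relation among consecutive terms.
Observation: s(n) - 1·s(n-1) - (3)·s(n-2) = 0 holds for the shown terms, and no order-1 relation s(n) = α·s(n-1) + β fits.
Check at n=3: 1·11 + (3)·2 = 17. ✓

s(n) = s(n-1) + 3s(n-2), s(0) = 3, s(1) = 2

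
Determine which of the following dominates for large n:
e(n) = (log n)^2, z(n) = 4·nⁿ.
Comparing growth rates:
Growth-rate hierarchy: log n ≺ any polynomial ≺ any exponential cⁿ (c>1) ≺ n! ≺ nⁿ.
super-exponential nⁿ dominates polylogarithmic (log n)^2 asymptotically.

z(n) grows faster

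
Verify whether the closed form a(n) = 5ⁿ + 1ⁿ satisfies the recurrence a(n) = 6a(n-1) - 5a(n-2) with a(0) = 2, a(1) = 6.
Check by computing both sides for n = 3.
From the recurrence with a(0) = 2, a(1) = 6:
  a(0) = 2, a(1) = 6, a(2) = 26, a(3) = 126
  so the recurrence gives a(3) = 126.
From the proposed closed form a(n) = 5ⁿ + 1ⁿ:
  a(3) = 126.
Both sides give 126 at n = 3, and the initial condition(s) match, so the closed form is consistent.

Yes, the closed form is correct.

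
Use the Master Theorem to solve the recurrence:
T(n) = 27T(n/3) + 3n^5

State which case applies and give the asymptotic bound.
Master Theorem template: T(n) = a·T(n/b) + f(n).
Here: a=27, b=3, f(n)=3n^5
Compute log_b(a) = log_3(27) = 3.
f(n) = 3n^5 = Ω(n^(3+ε)) with ε = 2, and the regularity condition holds (a·f(n/b) = (a/b^5)·f(n) with a/b^5 = 3^-2 < 1). Case 3: T(n) = Θ(f(n)) = Θ(n^5).

Case 3: T(n) = Θ(n^5)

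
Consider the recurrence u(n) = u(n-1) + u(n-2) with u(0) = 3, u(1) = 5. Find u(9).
Computing the sequence terms:
3, 5, 8, 13, 21, 34, 55, 89, 144, 233

233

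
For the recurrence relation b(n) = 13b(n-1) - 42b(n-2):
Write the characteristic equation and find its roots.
Substitute b(n) = rⁿ and divide through by rⁿ⁻²: r² - 13r + 42 = 0
Factor: (r - 6)(r - 7) = 0, so r = 6, 7.
General solution: b(n) = A·6ⁿ + B·7ⁿ

Characteristic: r² - 13r + 42 = 0, Roots: r = 6, 7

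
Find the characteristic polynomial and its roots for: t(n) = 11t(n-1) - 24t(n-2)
Substitute t(n) = rⁿ and divide through by rⁿ⁻²: r² - 11r + 24 = 0
Factor: (r - 8)(r - 3) = 0, so r = 8, 3.
General solution: t(n) = A·8ⁿ + B·3ⁿ

Characteristic: r² - 11r + 24 = 0, Roots: r = 8, 3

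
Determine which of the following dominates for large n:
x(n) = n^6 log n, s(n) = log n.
Comparing growth rates:
Growth-rate hierarchy: log n ≺ any polynomial ≺ any exponential cⁿ (c>1) ≺ n! ≺ nⁿ.
polynomial degree 6 (with log factor) dominates logarithmic asymptotically.

x(n) grows faster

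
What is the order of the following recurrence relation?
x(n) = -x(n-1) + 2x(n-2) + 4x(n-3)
The order is the largest lag k for which x(n-k) appears. Here the deepest term is x(n-3), so the order is 3.

Order 3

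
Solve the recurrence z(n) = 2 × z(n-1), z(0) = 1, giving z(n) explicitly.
Recurrence: z(n) = 2 × z(n-1), initial: z(0) = 1.
Each term is 2 times the previous, so this is geometric with ratio 2. After n steps: z(n) = z(0)·2ⁿ = 2ⁿ.

z(n) = 2ⁿ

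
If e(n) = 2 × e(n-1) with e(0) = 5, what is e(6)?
Computing step by step:
e(0) = 5
e(1) = 2 × 5 = 10
e(2) = 2 × 10 = 20
e(3) = 2 × 20 = 40
e(4) = 2 × 40 = 80
e(5) = 2 × 80 = 160
e(6) = 2 × 160 = 320

320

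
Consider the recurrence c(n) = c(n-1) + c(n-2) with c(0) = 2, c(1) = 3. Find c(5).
Computing the sequence terms:
2, 3, 5, 8, 13, 21

21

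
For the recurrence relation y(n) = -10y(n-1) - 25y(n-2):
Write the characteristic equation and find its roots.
Substitute y(n) = rⁿ and divide through by rⁿ⁻²: r² + 10r + 25 = 0
Factor: (r + 5)² = 0, so r = -5 (double root).
General solution: y(n) = (A + Bn)·(-5)ⁿ

Characteristic: r² + 10r + 25 = 0, Roots: r = -5 (double root)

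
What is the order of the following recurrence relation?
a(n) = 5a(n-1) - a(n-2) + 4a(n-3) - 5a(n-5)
The order is the largest lag k for which a(n-k) appears. Here the deepest term is a(n-5), so the order is 5.

Order 5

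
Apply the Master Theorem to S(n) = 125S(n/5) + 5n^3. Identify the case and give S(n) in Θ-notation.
Master Theorem template: S(n) = a·S(n/b) + f(n).
Here: a=125, b=5, f(n)=5n^3
Compute log_b(a) = log_5(125) = 3.
f(n) = 5n^3 = Θ(n^3). Case 2: S(n) = Θ(n^3 log n).

Case 2: S(n) = Θ(n^3 log n)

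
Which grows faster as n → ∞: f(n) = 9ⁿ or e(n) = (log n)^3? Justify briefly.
Comparing growth rates:
Growth-rate hierarchy: log n ≺ any polynomial ≺ any exponential cⁿ (c>1) ≺ n! ≺ nⁿ.
exponential base 9 dominates polylogarithmic (log n)^3 asymptotically.

f(n) grows faster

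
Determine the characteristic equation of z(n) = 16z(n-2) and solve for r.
Substitute z(n) = rⁿ and divide through by rⁿ⁻²: r² - 16 = 0
Factor: (r - 4)(r + 4) = 0, so r = 4, -4.
General solution: z(n) = A·4ⁿ + B·(-4)ⁿ

Characteristic: r² - 16 = 0, Roots: r = 4, -4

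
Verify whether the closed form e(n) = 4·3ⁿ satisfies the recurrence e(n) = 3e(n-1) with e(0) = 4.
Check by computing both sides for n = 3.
From the recurrence with e(0) = 4:
  e(0) = 4, e(1) = 12, e(2) = 36, e(3) = 108
  so the recurrence gives e(3) = 108.
From the proposed closed form e(n) = 4·3ⁿ:
  e(3) = 108.
Both sides give 108 at n = 3, and the initial condition(s) match, so the closed form is consistent.

Yes, the closed form is correct.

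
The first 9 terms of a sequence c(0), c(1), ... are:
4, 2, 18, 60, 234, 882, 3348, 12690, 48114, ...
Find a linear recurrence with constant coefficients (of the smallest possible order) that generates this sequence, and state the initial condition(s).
Look for the lowest-order linear relation among consecutive terms.
Observation: c(n) - 3·c(n-1) - (3)·c(n-2) = 0 holds for the shown terms, and no order-1 relation c(n) = α·c(n-1) + β fits.
Check at n=3: 3·18 + (3)·2 = 60. ✓

c(n) = 3c(n-1) + 3c(n-2), c(0) = 4, c(1) = 2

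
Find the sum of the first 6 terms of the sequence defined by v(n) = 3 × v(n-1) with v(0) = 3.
Computing the sequence terms: 3, 9, 27, 81, 243, 729
Adding these values together:

1092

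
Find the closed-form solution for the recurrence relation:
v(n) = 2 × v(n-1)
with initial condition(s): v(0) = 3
Recurrence: v(n) = 2 × v(n-1), initial: v(0) = 3.
Each term is 2 times the previous, so this is geometric with ratio 2. After n steps: v(n) = v(0)·2ⁿ = 3·2ⁿ.

v(n) = 3·2ⁿ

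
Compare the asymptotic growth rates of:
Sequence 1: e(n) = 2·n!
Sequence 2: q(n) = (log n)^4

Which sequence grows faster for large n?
Comparing growth rates:
Growth-rate hierarchy: log n ≺ any polynomial ≺ any exponential cⁿ (c>1) ≺ n! ≺ nⁿ.
factorial dominates polylogarithmic (log n)^4 asymptotically.

e(n) grows faster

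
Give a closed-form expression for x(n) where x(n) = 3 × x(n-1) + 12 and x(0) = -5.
Recurrence: x(n) = 3 × x(n-1) + 12, initial: x(0) = -5.
Try x(n) = A·3ⁿ + C. Substituting: A·3ⁿ + C = 3(A·3ⁿ⁻¹ + C) + 12 = A·3ⁿ + 3C + 12, so C = 3C + 12, giving C = -6. Then x(0) = A - 6 = -5 gives A = 1.

x(n) = 3ⁿ - 6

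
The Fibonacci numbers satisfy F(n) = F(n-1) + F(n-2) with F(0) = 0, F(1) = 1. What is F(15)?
Computing the sequence terms:
0, 1, 1, 2, 3, 5, 8, 13, 21, 34, 55, 89, 144, 233, 377, 610

610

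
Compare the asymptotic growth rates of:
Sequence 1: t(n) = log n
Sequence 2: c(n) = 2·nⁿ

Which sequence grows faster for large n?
Comparing growth rates:
Growth-rate hierarchy: log n ≺ any polynomial ≺ any exponential cⁿ (c>1) ≺ n! ≺ nⁿ.
super-exponential nⁿ dominates logarithmic asymptotically.

c(n) grows faster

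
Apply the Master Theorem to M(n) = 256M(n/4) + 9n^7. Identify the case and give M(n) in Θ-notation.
Master Theorem template: M(n) = a·M(n/b) + f(n).
Here: a=256, b=4, f(n)=9n^7
Compute log_b(a) = log_4(256) = 4.
f(n) = 9n^7 = Ω(n^(4+ε)) with ε = 3, and the regularity condition holds (a·f(n/b) = (a/b^7)·f(n) with a/b^7 = 4^-3 < 1). Case 3: M(n) = Θ(f(n)) = Θ(n^7).

Case 3: M(n) = Θ(n^7)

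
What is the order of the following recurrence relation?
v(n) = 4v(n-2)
The order is the largest lag k for which v(n-k) appears. Here the deepest term is v(n-2), so the order is 2.

Order 2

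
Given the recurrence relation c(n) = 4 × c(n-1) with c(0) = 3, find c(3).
Computing step by step:
c(0) = 3
c(1) = 4 × 3 = 12
c(2) = 4 × 12 = 48
c(3) = 4 × 48 = 192

192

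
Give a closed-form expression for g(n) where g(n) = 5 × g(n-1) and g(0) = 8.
Recurrence: g(n) = 5 × g(n-1), initial: g(0) = 8.
Each term is 5 times the previous, so this is geometric with ratio 5. After n steps: g(n) = g(0)·5ⁿ = 8·5ⁿ.

g(n) = 8·5ⁿ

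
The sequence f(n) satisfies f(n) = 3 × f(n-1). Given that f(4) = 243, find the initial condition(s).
In general f(n) = 3ⁿ · f(0). At n = 4: f(0) = f(4) / 3^4 = 243 / 81 = 3.

f(0) = 3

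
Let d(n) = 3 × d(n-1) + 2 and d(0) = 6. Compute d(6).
Computing step by step:
d(0) = 6
d(1) = 3 × 6 + 2 = 20
d(2) = 3 × 20 + 2 = 62
d(3) = 3 × 62 + 2 = 188
d(4) = 3 × 188 + 2 = 566
d(5) = 3 × 566 + 2 = 1700
d(6) = 3 × 1700 + 2 = 5102

5102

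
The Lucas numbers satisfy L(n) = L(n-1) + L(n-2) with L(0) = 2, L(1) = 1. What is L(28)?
Computing the sequence terms:
2, 1, 3, 4, 7, 11, 18, 29, 47, 76, 123, 199, 322, 521, 843, 1364, 2207, 3571, 5778, 9349, 15127, 24476, 39603, 64079, 103682, 167761, 271443, 439204, 710647

710647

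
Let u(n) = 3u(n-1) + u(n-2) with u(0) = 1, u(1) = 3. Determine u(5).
Computing the sequence terms:
1, 3, 10, 33, 109, 360

360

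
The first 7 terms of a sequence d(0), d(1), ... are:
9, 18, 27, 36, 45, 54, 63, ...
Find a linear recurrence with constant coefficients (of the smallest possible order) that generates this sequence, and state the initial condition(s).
Look for the lowest-order linear relation among consecutive terms.
Observation: consecutive differences are constant (= 9).
Check at n=2: 1·18 + 9 = 27. ✓

d(n) = d(n-1) + 9, d(0) = 9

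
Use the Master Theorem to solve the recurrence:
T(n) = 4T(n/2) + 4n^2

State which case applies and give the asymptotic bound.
Master Theorem template: T(n) = a·T(n/b) + f(n).
Here: a=4, b=2, f(n)=4n^2
Compute log_b(a) = log_2(4) = 2.
f(n) = 4n^2 = Θ(n^2). Case 2: T(n) = Θ(n^2 log n).

Case 2: T(n) = Θ(n^2 log n)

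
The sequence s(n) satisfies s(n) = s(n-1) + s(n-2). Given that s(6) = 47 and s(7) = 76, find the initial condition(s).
Work backwards using s(k) = s(k+2) - s(k+1):
s(5) = s(7) - s(6) = 76 - 47 = 29
s(4) = s(6) - s(5) = 47 - 29 = 18
s(3) = s(5) - s(4) = 29 - 18 = 11
s(2) = s(4) - s(3) = 18 - 11 = 7
s(1) = s(3) - s(2) = 11 - 7 = 4
s(0) = s(2) - s(1) = 7 - 4 = 3

s(0) = 3, s(1) = 4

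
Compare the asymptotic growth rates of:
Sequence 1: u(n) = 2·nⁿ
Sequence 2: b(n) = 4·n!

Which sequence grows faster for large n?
Comparing growth rates:
Growth-rate hierarchy: log n ≺ any polynomial ≺ any exponential cⁿ (c>1) ≺ n! ≺ nⁿ.
super-exponential nⁿ dominates factorial asymptotically.

u(n) grows faster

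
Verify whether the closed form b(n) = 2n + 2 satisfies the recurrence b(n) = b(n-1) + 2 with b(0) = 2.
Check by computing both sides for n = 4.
From the recurrence with b(0) = 2:
  b(0) = 2, b(1) = 4, b(2) = 6, b(3) = 8, b(4) = 10
  so the recurrence gives b(4) = 10.
From the proposed closed form b(n) = 2n + 2:
  b(4) = 10.
Both sides give 10 at n = 4, and the initial condition(s) match, so the closed form is consistent.

Yes, the closed form is correct.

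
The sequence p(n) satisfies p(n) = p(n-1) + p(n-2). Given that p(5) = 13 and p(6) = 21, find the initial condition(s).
Work backwards using p(k) = p(k+2) - p(k+1):
p(4) = p(6) - p(5) = 21 - 13 = 8
p(3) = p(5) - p(4) = 13 - 8 = 5
p(2) = p(4) - p(3) = 8 - 5 = 3
p(1) = p(3) - p(2) = 5 - 3 = 2
p(0) = p(2) - p(1) = 3 - 2 = 1

p(0) = 1, p(1) = 2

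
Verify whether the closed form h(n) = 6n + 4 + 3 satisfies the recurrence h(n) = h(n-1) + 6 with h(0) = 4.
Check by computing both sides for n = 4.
From the recurrence with h(0) = 4:
  h(0) = 4, h(1) = 10, h(2) = 16, h(3) = 22, h(4) = 28
  so the recurrence gives h(4) = 28.
From the proposed closed form h(n) = 6n + 4 + 3:
  h(4) = 31.
The recurrence gives 28 but the closed form gives 31, so the closed form does not satisfy the recurrence.

No, the closed form is incorrect.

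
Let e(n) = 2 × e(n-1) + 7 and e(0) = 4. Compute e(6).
Computing step by step:
e(0) = 4
e(1) = 2 × 4 + 7 = 15
e(2) = 2 × 15 + 7 = 37
e(3) = 2 × 37 + 7 = 81
e(4) = 2 × 81 + 7 = 169
e(5) = 2 × 169 + 7 = 345
e(6) = 2 × 345 + 7 = 697

697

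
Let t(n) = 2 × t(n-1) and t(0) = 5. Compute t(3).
Computing step by step:
t(0) = 5
t(1) = 2 × 5 = 10
t(2) = 2 × 10 = 20
t(3) = 2 × 20 = 40

40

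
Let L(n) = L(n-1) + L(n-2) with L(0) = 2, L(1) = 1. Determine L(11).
Computing the sequence terms:
2, 1, 3, 4, 7, 11, 18, 29, 47, 76, 123, 199

199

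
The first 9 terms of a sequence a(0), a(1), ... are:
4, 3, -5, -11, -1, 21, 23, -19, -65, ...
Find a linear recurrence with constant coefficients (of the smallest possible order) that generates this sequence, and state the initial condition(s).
Look for the lowest-order linear relation among consecutive terms.
Observation: a(n) - 1·a(n-1) - (-2)·a(n-2) = 0 holds for the shown terms, and no order-1 relation a(n) = α·a(n-1) + β fits.
Check at n=3: 1·-5 + (-2)·3 = -11. ✓

a(n) = a(n-1) - 2a(n-2), a(0) = 4, a(1) = 3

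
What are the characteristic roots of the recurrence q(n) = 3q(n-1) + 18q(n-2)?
Substitute q(n) = rⁿ and divide through by rⁿ⁻²: r² - 3r - 18 = 0
Factor: (r + 3)(r - 6) = 0, so r = -3, 6.
General solution: q(n) = A·(-3)ⁿ + B·6ⁿ

Characteristic: r² - 3r - 18 = 0, Roots: r = -3, 6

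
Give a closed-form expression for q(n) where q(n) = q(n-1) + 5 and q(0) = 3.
Recurrence: q(n) = q(n-1) + 5, initial: q(0) = 3.
Each step adds 5, so q(n) = q(0) + 5n = 5n + 3.

q(n) = 5n + 3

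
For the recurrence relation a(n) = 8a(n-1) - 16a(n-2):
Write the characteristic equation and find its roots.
Substitute a(n) = rⁿ and divide through by rⁿ⁻²: r² - 8r + 16 = 0
Factor: (r - 4)² = 0, so r = 4 (double root).
General solution: a(n) = (A + Bn)·4ⁿ

Characteristic: r² - 8r + 16 = 0, Roots: r = 4 (double root)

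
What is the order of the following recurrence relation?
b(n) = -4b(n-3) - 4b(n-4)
The order is the largest lag k for which b(n-k) appears. Here the deepest term is b(n-4), so the order is 4.

Order 4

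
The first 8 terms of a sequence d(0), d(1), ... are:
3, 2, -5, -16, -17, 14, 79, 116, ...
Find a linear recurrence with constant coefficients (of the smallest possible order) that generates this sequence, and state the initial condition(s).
Look for the lowest-order linear relation among consecutive terms.
Observation: d(n) - 2·d(n-1) - (-3)·d(n-2) = 0 holds for the shown terms, and no order-1 relation d(n) = α·d(n-1) + β fits.
Check at n=3: 2·-5 + (-3)·2 = -16. ✓

d(n) = 2d(n-1) - 3d(n-2), d(0) = 3, d(1) = 2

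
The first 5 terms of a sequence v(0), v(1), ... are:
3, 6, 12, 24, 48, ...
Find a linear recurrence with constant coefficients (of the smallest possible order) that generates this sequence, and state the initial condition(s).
Look for the lowest-order linear relation among consecutive terms.
Observation: each term is 2× the previous.
Check at n=2: 2·6 = 12. ✓

v(n) = 2 × v(n-1), v(0) = 3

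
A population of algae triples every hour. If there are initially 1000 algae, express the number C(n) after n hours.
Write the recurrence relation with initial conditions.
Each hour multiplies the count by 3, so the count after n hours depends only on the count after n-1 hours: C(n) = 3 × C(n-1). The starting count gives C(0) = 1000.
Unrolling n times gives the closed form C(n) = 1000 × 3ⁿ.

C(n) = 3 × C(n-1), C(0) = 1000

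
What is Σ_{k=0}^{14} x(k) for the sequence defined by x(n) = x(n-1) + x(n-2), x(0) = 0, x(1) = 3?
Computing the sequence terms: 0, 3, 3, 6, 9, 15, 24, 39, 63, 102, 165, 267, 432, 699, 1131
Adding these values together:

2958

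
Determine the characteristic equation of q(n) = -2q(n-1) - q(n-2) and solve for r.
Substitute q(n) = rⁿ and divide through by rⁿ⁻²: r² + 2r + 1 = 0
Factor: (r + 1)² = 0, so r = -1 (double root).
General solution: q(n) = (A + Bn)·(-1)ⁿ

Characteristic: r² + 2r + 1 = 0, Roots: r = -1 (double root)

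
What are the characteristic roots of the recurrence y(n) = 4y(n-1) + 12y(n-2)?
Substitute y(n) = rⁿ and divide through by rⁿ⁻²: r² - 4r - 12 = 0
Factor: (r + 2)(r - 6) = 0, so r = -2, 6.
General solution: y(n) = A·(-2)ⁿ + B·6ⁿ

Characteristic: r² - 4r - 12 = 0, Roots: r = -2, 6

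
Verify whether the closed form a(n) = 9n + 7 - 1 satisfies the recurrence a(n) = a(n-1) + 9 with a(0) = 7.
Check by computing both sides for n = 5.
From the recurrence with a(0) = 7:
  a(0) = 7, a(1) = 16, a(2) = 25, a(3) = 34, a(4) = 43, a(5) = 52
  so the recurrence gives a(5) = 52.
From the proposed closed form a(n) = 9n + 7 - 1:
  a(5) = 51.
The recurrence gives 52 but the closed form gives 51, so the closed form does not satisfy the recurrence.

No, the closed form is incorrect.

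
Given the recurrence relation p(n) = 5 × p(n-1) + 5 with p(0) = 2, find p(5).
Computing step by step:
p(0) = 2
p(1) = 5 × 2 + 5 = 15
p(2) = 5 × 15 + 5 = 80
p(3) = 5 × 80 + 5 = 405
p(4) = 5 × 405 + 5 = 2030
p(5) = 5 × 2030 + 5 = 10155

10155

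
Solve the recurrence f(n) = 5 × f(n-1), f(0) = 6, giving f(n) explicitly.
Recurrence: f(n) = 5 × f(n-1), initial: f(0) = 6.
Each term is 5 times the previous, so this is geometric with ratio 5. After n steps: f(n) = f(0)·5ⁿ = 6·5ⁿ.

f(n) = 6·5ⁿ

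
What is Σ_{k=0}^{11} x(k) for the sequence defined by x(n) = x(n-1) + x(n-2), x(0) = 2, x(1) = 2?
Computing the sequence terms: 2, 2, 4, 6, 10, 16, 26, 42, 68, 110, 178, 288
Adding these values together:

752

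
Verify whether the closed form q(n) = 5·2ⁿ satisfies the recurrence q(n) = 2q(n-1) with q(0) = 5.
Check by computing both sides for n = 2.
From the recurrence with q(0) = 5:
  q(0) = 5, q(1) = 10, q(2) = 20
  so the recurrence gives q(2) = 20.
From the proposed closed form q(n) = 5·2ⁿ:
  q(2) = 20.
Both sides give 20 at n = 2, and the initial condition(s) match, so the closed form is consistent.

Yes, the closed form is correct.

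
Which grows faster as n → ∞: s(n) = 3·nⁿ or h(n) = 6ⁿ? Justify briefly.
Comparing growth rates:
Growth-rate hierarchy: log n ≺ any polynomial ≺ any exponential cⁿ (c>1) ≺ n! ≺ nⁿ.
super-exponential nⁿ dominates exponential base 6 asymptotically.

s(n) grows faster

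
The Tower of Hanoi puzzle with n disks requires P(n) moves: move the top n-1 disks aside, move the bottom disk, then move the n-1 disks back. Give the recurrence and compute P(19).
Moving n disks = move the top n-1 disks aside (P(n-1) moves) + move the largest disk (1 move) + move the n-1 disks back on top (P(n-1) moves), so P(n) = 2P(n-1) + 1, with P(1) = 1 (a single disk takes one move).
First terms: 1, 3, 7, 15, 31, 63, … — each is one less than a power of 2. Indeed P(n) + 1 = 2(P(n-1) + 1) with P(1) + 1 = 2, so P(n) + 1 = 2ⁿ and P(n) = 2ⁿ - 1.
Hence P(19) = 2^19 - 1 = 524288 - 1 = 524287.

P(n) = 2P(n-1) + 1, P(1) = 1; P(19) = 524287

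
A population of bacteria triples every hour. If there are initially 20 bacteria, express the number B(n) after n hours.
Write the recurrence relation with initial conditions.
Each hour multiplies the count by 3, so the count after n hours depends only on the count after n-1 hours: B(n) = 3 × B(n-1). The starting count gives B(0) = 20.
Unrolling n times gives the closed form B(n) = 20 × 3ⁿ.

B(n) = 3 × B(n-1), B(0) = 20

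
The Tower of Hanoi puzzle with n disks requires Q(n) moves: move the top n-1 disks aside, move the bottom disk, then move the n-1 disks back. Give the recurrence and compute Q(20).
Moving n disks = move the top n-1 disks aside (Q(n-1) moves) + move the largest disk (1 move) + move the n-1 disks back on top (Q(n-1) moves), so Q(n) = 2Q(n-1) + 1, with Q(1) = 1 (a single disk takes one move).
First terms: 1, 3, 7, 15, 31, 63, … — each is one less than a power of 2. Indeed Q(n) + 1 = 2(Q(n-1) + 1) with Q(1) + 1 = 2, so Q(n) + 1 = 2ⁿ and Q(n) = 2ⁿ - 1.
Hence Q(20) = 2^20 - 1 = 1048576 - 1 = 1048575.

Q(n) = 2Q(n-1) + 1, Q(1) = 1; Q(20) = 1048575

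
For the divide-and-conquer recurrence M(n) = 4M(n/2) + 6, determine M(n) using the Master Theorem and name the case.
Master Theorem template: M(n) = a·M(n/b) + f(n).
Here: a=4, b=2, f(n)=6
Compute log_b(a) = log_2(4) = 2.
f(n) = 6 = O(n^(2-ε)) with ε = 2. Case 1: M(n) = Θ(n^log_b(a)) = Θ(n^2).

Case 1: M(n) = Θ(n^2)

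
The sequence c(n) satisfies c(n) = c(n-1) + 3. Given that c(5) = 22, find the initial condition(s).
c(5) = c(0) + 5·3, so c(0) = 22 - 15 = 7.

c(0) = 7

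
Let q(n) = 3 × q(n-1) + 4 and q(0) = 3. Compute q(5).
Computing step by step:
q(0) = 3
q(1) = 3 × 3 + 4 = 13
q(2) = 3 × 13 + 4 = 43
q(3) = 3 × 43 + 4 = 133
q(4) = 3 × 133 + 4 = 403
q(5) = 3 × 403 + 4 = 1213

1213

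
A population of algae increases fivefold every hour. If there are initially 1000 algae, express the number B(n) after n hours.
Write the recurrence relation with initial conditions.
Each hour multiplies the count by 5, so the count after n hours depends only on the count after n-1 hours: B(n) = 5 × B(n-1). The starting count gives B(0) = 1000.
Unrolling n times gives the closed form B(n) = 1000 × 5ⁿ.

B(n) = 5 × B(n-1), B(0) = 1000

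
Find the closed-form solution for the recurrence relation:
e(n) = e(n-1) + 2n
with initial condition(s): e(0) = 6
Recurrence: e(n) = e(n-1) + 2n, initial: e(0) = 6.
Telescoping: e(n) = e(0) + 2·Σᵢ₌₁ⁿ i = 6 + 2·n(n+1)/2.

e(n) = 2·n(n+1)/2 + 6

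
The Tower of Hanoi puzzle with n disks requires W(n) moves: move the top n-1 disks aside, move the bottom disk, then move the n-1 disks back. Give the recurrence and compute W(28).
Moving n disks = move the top n-1 disks aside (W(n-1) moves) + move the largest disk (1 move) + move the n-1 disks back on top (W(n-1) moves), so W(n) = 2W(n-1) + 1, with W(1) = 1 (a single disk takes one move).
First terms: 1, 3, 7, 15, 31, 63, … — each is one less than a power of 2. Indeed W(n) + 1 = 2(W(n-1) + 1) with W(1) + 1 = 2, so W(n) + 1 = 2ⁿ and W(n) = 2ⁿ - 1.
Hence W(28) = 2^28 - 1 = 268435456 - 1 = 268435455.

W(n) = 2W(n-1) + 1, W(1) = 1; W(28) = 268435455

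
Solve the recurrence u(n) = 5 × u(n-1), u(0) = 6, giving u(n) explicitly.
Recurrence: u(n) = 5 × u(n-1), initial: u(0) = 6.
Each term is 5 times the previous, so this is geometric with ratio 5. After n steps: u(n) = u(0)·5ⁿ = 6·5ⁿ.

u(n) = 6·5ⁿ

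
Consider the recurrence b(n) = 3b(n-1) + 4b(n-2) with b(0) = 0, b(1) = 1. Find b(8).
Computing the sequence terms:
0, 1, 3, 13, 51, 205, 819, 3277, 13107

13107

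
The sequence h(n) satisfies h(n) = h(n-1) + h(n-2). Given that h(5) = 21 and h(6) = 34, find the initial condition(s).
Work backwards using h(k) = h(k+2) - h(k+1):
h(4) = h(6) - h(5) = 34 - 21 = 13
h(3) = h(5) - h(4) = 21 - 13 = 8
h(2) = h(4) - h(3) = 13 - 8 = 5
h(1) = h(3) - h(2) = 8 - 5 = 3
h(0) = h(2) - h(1) = 5 - 3 = 2

h(0) = 2, h(1) = 3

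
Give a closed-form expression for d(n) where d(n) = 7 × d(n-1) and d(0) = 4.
Recurrence: d(n) = 7 × d(n-1), initial: d(0) = 4.
Each term is 7 times the previous, so this is geometric with ratio 7. After n steps: d(n) = d(0)·7ⁿ = 4·7ⁿ.

d(n) = 4·7ⁿ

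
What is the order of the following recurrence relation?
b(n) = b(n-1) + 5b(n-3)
The order is the largest lag k for which b(n-k) appears. Here the deepest term is b(n-3), so the order is 3.

Order 3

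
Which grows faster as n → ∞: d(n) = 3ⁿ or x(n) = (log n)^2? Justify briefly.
Comparing growth rates:
Growth-rate hierarchy: log n ≺ any polynomial ≺ any exponential cⁿ (c>1) ≺ n! ≺ nⁿ.
exponential base 3 dominates polylogarithmic (log n)^2 asymptotically.

d(n) grows faster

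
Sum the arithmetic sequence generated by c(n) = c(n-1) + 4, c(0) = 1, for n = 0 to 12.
Computing the sequence terms: 1, 5, 9, 13, 17, 21, 25, 29, 33, 37, 41, 45, 49
Adding these values together:

325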